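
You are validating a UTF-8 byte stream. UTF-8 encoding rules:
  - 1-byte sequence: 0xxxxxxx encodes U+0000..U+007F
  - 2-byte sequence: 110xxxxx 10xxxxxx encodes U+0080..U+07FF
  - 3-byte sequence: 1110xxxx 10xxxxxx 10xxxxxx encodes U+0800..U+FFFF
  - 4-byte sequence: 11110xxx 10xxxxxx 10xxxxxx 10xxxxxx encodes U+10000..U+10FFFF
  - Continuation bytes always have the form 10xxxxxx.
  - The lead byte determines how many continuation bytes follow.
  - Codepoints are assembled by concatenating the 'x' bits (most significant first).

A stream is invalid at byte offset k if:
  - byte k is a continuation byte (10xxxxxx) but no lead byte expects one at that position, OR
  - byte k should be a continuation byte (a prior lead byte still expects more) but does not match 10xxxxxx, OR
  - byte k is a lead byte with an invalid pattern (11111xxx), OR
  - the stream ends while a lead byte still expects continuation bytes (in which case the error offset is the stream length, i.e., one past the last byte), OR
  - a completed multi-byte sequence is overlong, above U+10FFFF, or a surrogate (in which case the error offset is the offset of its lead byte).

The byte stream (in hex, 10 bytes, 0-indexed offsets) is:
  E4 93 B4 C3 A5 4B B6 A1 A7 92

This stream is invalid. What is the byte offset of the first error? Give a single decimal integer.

Answer: 6

Derivation:
Byte[0]=E4: 3-byte lead, need 2 cont bytes. acc=0x4
Byte[1]=93: continuation. acc=(acc<<6)|0x13=0x113
Byte[2]=B4: continuation. acc=(acc<<6)|0x34=0x44F4
Completed: cp=U+44F4 (starts at byte 0)
Byte[3]=C3: 2-byte lead, need 1 cont bytes. acc=0x3
Byte[4]=A5: continuation. acc=(acc<<6)|0x25=0xE5
Completed: cp=U+00E5 (starts at byte 3)
Byte[5]=4B: 1-byte ASCII. cp=U+004B
Byte[6]=B6: INVALID lead byte (not 0xxx/110x/1110/11110)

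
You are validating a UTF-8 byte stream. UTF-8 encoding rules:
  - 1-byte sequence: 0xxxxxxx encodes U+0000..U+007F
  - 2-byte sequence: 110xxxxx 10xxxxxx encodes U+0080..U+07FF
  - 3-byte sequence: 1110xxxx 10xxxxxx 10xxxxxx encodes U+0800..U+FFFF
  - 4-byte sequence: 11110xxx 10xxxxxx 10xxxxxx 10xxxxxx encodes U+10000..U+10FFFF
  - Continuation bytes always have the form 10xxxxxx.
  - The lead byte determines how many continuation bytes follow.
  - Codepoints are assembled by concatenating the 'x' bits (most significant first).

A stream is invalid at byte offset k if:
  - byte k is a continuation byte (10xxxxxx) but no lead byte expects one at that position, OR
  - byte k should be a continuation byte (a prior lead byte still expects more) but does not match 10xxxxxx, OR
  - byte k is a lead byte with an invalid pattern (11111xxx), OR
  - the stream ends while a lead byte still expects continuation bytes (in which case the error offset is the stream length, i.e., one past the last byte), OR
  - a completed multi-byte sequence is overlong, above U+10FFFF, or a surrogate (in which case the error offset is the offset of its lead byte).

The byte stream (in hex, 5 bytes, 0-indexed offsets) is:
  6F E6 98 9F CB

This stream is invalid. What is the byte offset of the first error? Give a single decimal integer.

Answer: 5

Derivation:
Byte[0]=6F: 1-byte ASCII. cp=U+006F
Byte[1]=E6: 3-byte lead, need 2 cont bytes. acc=0x6
Byte[2]=98: continuation. acc=(acc<<6)|0x18=0x198
Byte[3]=9F: continuation. acc=(acc<<6)|0x1F=0x661F
Completed: cp=U+661F (starts at byte 1)
Byte[4]=CB: 2-byte lead, need 1 cont bytes. acc=0xB
Byte[5]: stream ended, expected continuation. INVALID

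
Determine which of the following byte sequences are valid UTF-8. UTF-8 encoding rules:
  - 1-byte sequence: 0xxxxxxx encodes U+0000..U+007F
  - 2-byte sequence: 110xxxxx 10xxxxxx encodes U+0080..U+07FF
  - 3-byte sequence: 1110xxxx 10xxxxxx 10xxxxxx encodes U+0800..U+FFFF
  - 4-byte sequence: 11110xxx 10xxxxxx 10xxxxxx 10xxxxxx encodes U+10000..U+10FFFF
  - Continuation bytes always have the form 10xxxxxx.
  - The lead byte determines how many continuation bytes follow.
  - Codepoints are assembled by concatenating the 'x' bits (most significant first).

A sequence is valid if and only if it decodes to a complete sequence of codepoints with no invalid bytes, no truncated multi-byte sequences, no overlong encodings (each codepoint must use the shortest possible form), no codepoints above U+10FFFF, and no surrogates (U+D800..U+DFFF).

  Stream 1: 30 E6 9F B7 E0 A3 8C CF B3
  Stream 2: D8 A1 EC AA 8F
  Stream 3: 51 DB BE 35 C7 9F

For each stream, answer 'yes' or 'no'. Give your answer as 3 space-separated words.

Answer: yes yes yes

Derivation:
Stream 1: decodes cleanly. VALID
Stream 2: decodes cleanly. VALID
Stream 3: decodes cleanly. VALID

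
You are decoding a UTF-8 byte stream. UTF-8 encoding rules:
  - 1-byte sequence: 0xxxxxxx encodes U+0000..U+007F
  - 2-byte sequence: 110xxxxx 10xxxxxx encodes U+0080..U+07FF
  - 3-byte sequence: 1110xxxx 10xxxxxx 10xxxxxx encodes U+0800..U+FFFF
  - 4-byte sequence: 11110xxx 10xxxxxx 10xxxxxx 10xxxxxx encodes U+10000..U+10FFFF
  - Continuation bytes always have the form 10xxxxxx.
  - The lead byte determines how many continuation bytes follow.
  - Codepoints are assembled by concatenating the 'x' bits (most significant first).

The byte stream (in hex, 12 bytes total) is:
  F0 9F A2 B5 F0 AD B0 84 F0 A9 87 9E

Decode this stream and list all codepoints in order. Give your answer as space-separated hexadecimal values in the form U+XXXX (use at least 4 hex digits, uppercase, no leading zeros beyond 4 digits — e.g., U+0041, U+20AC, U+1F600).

Byte[0]=F0: 4-byte lead, need 3 cont bytes. acc=0x0
Byte[1]=9F: continuation. acc=(acc<<6)|0x1F=0x1F
Byte[2]=A2: continuation. acc=(acc<<6)|0x22=0x7E2
Byte[3]=B5: continuation. acc=(acc<<6)|0x35=0x1F8B5
Completed: cp=U+1F8B5 (starts at byte 0)
Byte[4]=F0: 4-byte lead, need 3 cont bytes. acc=0x0
Byte[5]=AD: continuation. acc=(acc<<6)|0x2D=0x2D
Byte[6]=B0: continuation. acc=(acc<<6)|0x30=0xB70
Byte[7]=84: continuation. acc=(acc<<6)|0x04=0x2DC04
Completed: cp=U+2DC04 (starts at byte 4)
Byte[8]=F0: 4-byte lead, need 3 cont bytes. acc=0x0
Byte[9]=A9: continuation. acc=(acc<<6)|0x29=0x29
Byte[10]=87: continuation. acc=(acc<<6)|0x07=0xA47
Byte[11]=9E: continuation. acc=(acc<<6)|0x1E=0x291DE
Completed: cp=U+291DE (starts at byte 8)

Answer: U+1F8B5 U+2DC04 U+291DE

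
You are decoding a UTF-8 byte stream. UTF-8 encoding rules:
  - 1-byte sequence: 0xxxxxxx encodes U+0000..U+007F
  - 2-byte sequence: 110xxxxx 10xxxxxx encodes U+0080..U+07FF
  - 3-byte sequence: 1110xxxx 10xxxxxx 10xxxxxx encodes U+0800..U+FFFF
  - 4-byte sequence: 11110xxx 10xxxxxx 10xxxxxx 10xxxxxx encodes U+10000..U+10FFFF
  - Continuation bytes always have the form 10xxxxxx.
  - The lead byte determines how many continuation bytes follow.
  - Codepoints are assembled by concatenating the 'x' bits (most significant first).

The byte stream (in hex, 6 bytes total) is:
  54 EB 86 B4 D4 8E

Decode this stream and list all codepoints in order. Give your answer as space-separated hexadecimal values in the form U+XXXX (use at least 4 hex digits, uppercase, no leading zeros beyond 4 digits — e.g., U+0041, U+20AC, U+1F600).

Byte[0]=54: 1-byte ASCII. cp=U+0054
Byte[1]=EB: 3-byte lead, need 2 cont bytes. acc=0xB
Byte[2]=86: continuation. acc=(acc<<6)|0x06=0x2C6
Byte[3]=B4: continuation. acc=(acc<<6)|0x34=0xB1B4
Completed: cp=U+B1B4 (starts at byte 1)
Byte[4]=D4: 2-byte lead, need 1 cont bytes. acc=0x14
Byte[5]=8E: continuation. acc=(acc<<6)|0x0E=0x50E
Completed: cp=U+050E (starts at byte 4)

Answer: U+0054 U+B1B4 U+050E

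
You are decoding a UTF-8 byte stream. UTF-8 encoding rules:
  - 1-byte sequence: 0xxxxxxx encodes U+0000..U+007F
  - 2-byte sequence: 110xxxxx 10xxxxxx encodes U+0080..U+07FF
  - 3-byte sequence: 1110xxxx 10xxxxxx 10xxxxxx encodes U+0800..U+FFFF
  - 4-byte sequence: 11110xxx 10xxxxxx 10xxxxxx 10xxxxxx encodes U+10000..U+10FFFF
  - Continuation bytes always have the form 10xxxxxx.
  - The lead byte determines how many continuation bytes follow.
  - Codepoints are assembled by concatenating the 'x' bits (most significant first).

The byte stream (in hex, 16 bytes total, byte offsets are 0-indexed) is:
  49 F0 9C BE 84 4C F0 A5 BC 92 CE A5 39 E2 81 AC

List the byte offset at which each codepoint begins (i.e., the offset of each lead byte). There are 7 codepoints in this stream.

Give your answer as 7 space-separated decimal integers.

Byte[0]=49: 1-byte ASCII. cp=U+0049
Byte[1]=F0: 4-byte lead, need 3 cont bytes. acc=0x0
Byte[2]=9C: continuation. acc=(acc<<6)|0x1C=0x1C
Byte[3]=BE: continuation. acc=(acc<<6)|0x3E=0x73E
Byte[4]=84: continuation. acc=(acc<<6)|0x04=0x1CF84
Completed: cp=U+1CF84 (starts at byte 1)
Byte[5]=4C: 1-byte ASCII. cp=U+004C
Byte[6]=F0: 4-byte lead, need 3 cont bytes. acc=0x0
Byte[7]=A5: continuation. acc=(acc<<6)|0x25=0x25
Byte[8]=BC: continuation. acc=(acc<<6)|0x3C=0x97C
Byte[9]=92: continuation. acc=(acc<<6)|0x12=0x25F12
Completed: cp=U+25F12 (starts at byte 6)
Byte[10]=CE: 2-byte lead, need 1 cont bytes. acc=0xE
Byte[11]=A5: continuation. acc=(acc<<6)|0x25=0x3A5
Completed: cp=U+03A5 (starts at byte 10)
Byte[12]=39: 1-byte ASCII. cp=U+0039
Byte[13]=E2: 3-byte lead, need 2 cont bytes. acc=0x2
Byte[14]=81: continuation. acc=(acc<<6)|0x01=0x81
Byte[15]=AC: continuation. acc=(acc<<6)|0x2C=0x206C
Completed: cp=U+206C (starts at byte 13)

Answer: 0 1 5 6 10 12 13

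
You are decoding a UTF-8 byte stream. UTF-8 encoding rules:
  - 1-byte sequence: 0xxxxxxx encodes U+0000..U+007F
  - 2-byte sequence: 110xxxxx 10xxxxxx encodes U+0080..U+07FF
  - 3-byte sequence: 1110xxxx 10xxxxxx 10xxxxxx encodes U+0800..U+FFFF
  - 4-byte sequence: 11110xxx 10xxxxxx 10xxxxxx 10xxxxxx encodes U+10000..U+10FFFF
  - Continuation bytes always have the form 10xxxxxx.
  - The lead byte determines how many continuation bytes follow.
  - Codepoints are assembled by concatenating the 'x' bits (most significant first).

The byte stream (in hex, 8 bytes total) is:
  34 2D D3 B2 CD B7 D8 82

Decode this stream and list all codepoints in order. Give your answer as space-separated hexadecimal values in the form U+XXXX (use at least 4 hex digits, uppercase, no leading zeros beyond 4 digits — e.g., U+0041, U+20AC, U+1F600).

Byte[0]=34: 1-byte ASCII. cp=U+0034
Byte[1]=2D: 1-byte ASCII. cp=U+002D
Byte[2]=D3: 2-byte lead, need 1 cont bytes. acc=0x13
Byte[3]=B2: continuation. acc=(acc<<6)|0x32=0x4F2
Completed: cp=U+04F2 (starts at byte 2)
Byte[4]=CD: 2-byte lead, need 1 cont bytes. acc=0xD
Byte[5]=B7: continuation. acc=(acc<<6)|0x37=0x377
Completed: cp=U+0377 (starts at byte 4)
Byte[6]=D8: 2-byte lead, need 1 cont bytes. acc=0x18
Byte[7]=82: continuation. acc=(acc<<6)|0x02=0x602
Completed: cp=U+0602 (starts at byte 6)

Answer: U+0034 U+002D U+04F2 U+0377 U+0602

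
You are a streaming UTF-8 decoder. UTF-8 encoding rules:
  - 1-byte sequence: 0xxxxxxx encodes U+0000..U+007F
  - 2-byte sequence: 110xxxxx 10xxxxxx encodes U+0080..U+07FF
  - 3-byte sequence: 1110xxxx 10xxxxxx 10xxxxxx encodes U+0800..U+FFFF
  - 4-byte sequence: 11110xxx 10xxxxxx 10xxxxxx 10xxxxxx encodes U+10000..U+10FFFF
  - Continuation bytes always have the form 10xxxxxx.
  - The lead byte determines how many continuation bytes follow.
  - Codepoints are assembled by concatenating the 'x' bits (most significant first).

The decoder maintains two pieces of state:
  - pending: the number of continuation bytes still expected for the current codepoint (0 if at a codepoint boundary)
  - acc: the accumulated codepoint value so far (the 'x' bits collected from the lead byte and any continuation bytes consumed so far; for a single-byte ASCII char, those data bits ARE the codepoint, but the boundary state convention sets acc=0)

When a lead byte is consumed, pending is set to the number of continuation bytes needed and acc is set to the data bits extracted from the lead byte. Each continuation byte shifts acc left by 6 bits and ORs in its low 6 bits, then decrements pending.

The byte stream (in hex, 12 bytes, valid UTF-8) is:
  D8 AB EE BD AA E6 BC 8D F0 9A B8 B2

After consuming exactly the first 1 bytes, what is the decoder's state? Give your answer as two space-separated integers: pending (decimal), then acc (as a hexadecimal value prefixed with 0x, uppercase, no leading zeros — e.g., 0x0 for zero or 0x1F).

Answer: 1 0x18

Derivation:
Byte[0]=D8: 2-byte lead. pending=1, acc=0x18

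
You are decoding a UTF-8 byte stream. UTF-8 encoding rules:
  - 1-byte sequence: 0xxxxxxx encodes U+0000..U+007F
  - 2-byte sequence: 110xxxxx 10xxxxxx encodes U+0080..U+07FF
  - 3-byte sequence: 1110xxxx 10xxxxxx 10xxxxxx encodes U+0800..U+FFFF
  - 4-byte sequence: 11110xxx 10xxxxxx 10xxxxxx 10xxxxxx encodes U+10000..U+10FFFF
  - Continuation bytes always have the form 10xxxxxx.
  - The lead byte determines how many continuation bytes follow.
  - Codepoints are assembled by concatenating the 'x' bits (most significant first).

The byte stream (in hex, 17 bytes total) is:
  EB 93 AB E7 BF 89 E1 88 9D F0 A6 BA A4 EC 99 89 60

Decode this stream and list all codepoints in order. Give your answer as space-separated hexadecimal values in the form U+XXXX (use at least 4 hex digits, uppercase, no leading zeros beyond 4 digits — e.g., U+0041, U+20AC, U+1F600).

Answer: U+B4EB U+7FC9 U+121D U+26EA4 U+C649 U+0060

Derivation:
Byte[0]=EB: 3-byte lead, need 2 cont bytes. acc=0xB
Byte[1]=93: continuation. acc=(acc<<6)|0x13=0x2D3
Byte[2]=AB: continuation. acc=(acc<<6)|0x2B=0xB4EB
Completed: cp=U+B4EB (starts at byte 0)
Byte[3]=E7: 3-byte lead, need 2 cont bytes. acc=0x7
Byte[4]=BF: continuation. acc=(acc<<6)|0x3F=0x1FF
Byte[5]=89: continuation. acc=(acc<<6)|0x09=0x7FC9
Completed: cp=U+7FC9 (starts at byte 3)
Byte[6]=E1: 3-byte lead, need 2 cont bytes. acc=0x1
Byte[7]=88: continuation. acc=(acc<<6)|0x08=0x48
Byte[8]=9D: continuation. acc=(acc<<6)|0x1D=0x121D
Completed: cp=U+121D (starts at byte 6)
Byte[9]=F0: 4-byte lead, need 3 cont bytes. acc=0x0
Byte[10]=A6: continuation. acc=(acc<<6)|0x26=0x26
Byte[11]=BA: continuation. acc=(acc<<6)|0x3A=0x9BA
Byte[12]=A4: continuation. acc=(acc<<6)|0x24=0x26EA4
Completed: cp=U+26EA4 (starts at byte 9)
Byte[13]=EC: 3-byte lead, need 2 cont bytes. acc=0xC
Byte[14]=99: continuation. acc=(acc<<6)|0x19=0x319
Byte[15]=89: continuation. acc=(acc<<6)|0x09=0xC649
Completed: cp=U+C649 (starts at byte 13)
Byte[16]=60: 1-byte ASCII. cp=U+0060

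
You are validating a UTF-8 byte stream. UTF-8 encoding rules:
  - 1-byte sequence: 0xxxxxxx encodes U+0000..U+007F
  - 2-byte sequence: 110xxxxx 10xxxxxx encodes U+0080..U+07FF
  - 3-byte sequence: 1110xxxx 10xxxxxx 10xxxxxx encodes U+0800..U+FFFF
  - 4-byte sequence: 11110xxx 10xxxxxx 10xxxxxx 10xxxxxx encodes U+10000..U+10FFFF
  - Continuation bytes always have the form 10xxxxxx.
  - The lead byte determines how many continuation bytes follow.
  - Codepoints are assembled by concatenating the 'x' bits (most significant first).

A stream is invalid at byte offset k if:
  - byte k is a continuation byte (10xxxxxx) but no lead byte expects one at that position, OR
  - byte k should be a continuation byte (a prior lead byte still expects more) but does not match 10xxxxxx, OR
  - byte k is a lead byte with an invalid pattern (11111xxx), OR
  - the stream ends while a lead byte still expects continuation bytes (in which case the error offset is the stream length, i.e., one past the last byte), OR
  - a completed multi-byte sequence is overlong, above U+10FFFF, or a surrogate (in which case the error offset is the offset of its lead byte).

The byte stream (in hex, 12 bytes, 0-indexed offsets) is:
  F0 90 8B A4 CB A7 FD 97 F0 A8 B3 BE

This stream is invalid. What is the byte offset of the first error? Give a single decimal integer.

Answer: 6

Derivation:
Byte[0]=F0: 4-byte lead, need 3 cont bytes. acc=0x0
Byte[1]=90: continuation. acc=(acc<<6)|0x10=0x10
Byte[2]=8B: continuation. acc=(acc<<6)|0x0B=0x40B
Byte[3]=A4: continuation. acc=(acc<<6)|0x24=0x102E4
Completed: cp=U+102E4 (starts at byte 0)
Byte[4]=CB: 2-byte lead, need 1 cont bytes. acc=0xB
Byte[5]=A7: continuation. acc=(acc<<6)|0x27=0x2E7
Completed: cp=U+02E7 (starts at byte 4)
Byte[6]=FD: INVALID lead byte (not 0xxx/110x/1110/11110)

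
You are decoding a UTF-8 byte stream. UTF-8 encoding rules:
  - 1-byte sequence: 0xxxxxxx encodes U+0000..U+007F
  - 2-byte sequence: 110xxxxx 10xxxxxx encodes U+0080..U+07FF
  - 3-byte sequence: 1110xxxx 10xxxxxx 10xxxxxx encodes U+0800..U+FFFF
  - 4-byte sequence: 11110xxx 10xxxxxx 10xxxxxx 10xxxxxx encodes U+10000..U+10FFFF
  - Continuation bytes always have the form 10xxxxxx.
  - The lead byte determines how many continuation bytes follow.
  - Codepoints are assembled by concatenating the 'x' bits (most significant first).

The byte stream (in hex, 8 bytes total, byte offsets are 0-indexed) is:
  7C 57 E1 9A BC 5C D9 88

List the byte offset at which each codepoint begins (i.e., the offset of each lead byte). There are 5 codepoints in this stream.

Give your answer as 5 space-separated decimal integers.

Byte[0]=7C: 1-byte ASCII. cp=U+007C
Byte[1]=57: 1-byte ASCII. cp=U+0057
Byte[2]=E1: 3-byte lead, need 2 cont bytes. acc=0x1
Byte[3]=9A: continuation. acc=(acc<<6)|0x1A=0x5A
Byte[4]=BC: continuation. acc=(acc<<6)|0x3C=0x16BC
Completed: cp=U+16BC (starts at byte 2)
Byte[5]=5C: 1-byte ASCII. cp=U+005C
Byte[6]=D9: 2-byte lead, need 1 cont bytes. acc=0x19
Byte[7]=88: continuation. acc=(acc<<6)|0x08=0x648
Completed: cp=U+0648 (starts at byte 6)

Answer: 0 1 2 5 6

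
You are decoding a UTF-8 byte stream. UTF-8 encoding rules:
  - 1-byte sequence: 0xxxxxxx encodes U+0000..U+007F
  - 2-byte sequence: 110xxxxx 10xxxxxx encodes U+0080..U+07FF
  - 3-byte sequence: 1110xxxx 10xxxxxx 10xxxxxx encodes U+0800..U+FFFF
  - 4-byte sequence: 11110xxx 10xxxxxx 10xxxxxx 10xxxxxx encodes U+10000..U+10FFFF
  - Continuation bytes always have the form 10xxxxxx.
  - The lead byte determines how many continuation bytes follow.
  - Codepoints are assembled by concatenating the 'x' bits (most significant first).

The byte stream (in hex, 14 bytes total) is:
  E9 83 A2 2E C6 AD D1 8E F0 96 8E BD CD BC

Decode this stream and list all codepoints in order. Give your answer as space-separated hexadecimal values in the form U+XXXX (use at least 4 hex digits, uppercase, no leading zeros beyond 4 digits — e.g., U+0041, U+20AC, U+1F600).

Answer: U+90E2 U+002E U+01AD U+044E U+163BD U+037C

Derivation:
Byte[0]=E9: 3-byte lead, need 2 cont bytes. acc=0x9
Byte[1]=83: continuation. acc=(acc<<6)|0x03=0x243
Byte[2]=A2: continuation. acc=(acc<<6)|0x22=0x90E2
Completed: cp=U+90E2 (starts at byte 0)
Byte[3]=2E: 1-byte ASCII. cp=U+002E
Byte[4]=C6: 2-byte lead, need 1 cont bytes. acc=0x6
Byte[5]=AD: continuation. acc=(acc<<6)|0x2D=0x1AD
Completed: cp=U+01AD (starts at byte 4)
Byte[6]=D1: 2-byte lead, need 1 cont bytes. acc=0x11
Byte[7]=8E: continuation. acc=(acc<<6)|0x0E=0x44E
Completed: cp=U+044E (starts at byte 6)
Byte[8]=F0: 4-byte lead, need 3 cont bytes. acc=0x0
Byte[9]=96: continuation. acc=(acc<<6)|0x16=0x16
Byte[10]=8E: continuation. acc=(acc<<6)|0x0E=0x58E
Byte[11]=BD: continuation. acc=(acc<<6)|0x3D=0x163BD
Completed: cp=U+163BD (starts at byte 8)
Byte[12]=CD: 2-byte lead, need 1 cont bytes. acc=0xD
Byte[13]=BC: continuation. acc=(acc<<6)|0x3C=0x37C
Completed: cp=U+037C (starts at byte 12)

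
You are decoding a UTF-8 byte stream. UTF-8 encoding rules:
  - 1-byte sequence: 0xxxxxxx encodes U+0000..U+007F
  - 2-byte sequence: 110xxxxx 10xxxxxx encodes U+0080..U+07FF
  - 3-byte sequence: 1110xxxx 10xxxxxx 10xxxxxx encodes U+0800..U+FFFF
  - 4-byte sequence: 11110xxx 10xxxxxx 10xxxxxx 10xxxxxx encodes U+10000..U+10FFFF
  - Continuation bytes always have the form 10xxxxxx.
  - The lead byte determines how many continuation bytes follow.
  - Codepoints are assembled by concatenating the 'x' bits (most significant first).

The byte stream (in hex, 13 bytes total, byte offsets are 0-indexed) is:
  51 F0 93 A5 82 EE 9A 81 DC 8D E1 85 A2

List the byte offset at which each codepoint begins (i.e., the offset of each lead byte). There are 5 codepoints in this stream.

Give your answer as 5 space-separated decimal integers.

Answer: 0 1 5 8 10

Derivation:
Byte[0]=51: 1-byte ASCII. cp=U+0051
Byte[1]=F0: 4-byte lead, need 3 cont bytes. acc=0x0
Byte[2]=93: continuation. acc=(acc<<6)|0x13=0x13
Byte[3]=A5: continuation. acc=(acc<<6)|0x25=0x4E5
Byte[4]=82: continuation. acc=(acc<<6)|0x02=0x13942
Completed: cp=U+13942 (starts at byte 1)
Byte[5]=EE: 3-byte lead, need 2 cont bytes. acc=0xE
Byte[6]=9A: continuation. acc=(acc<<6)|0x1A=0x39A
Byte[7]=81: continuation. acc=(acc<<6)|0x01=0xE681
Completed: cp=U+E681 (starts at byte 5)
Byte[8]=DC: 2-byte lead, need 1 cont bytes. acc=0x1C
Byte[9]=8D: continuation. acc=(acc<<6)|0x0D=0x70D
Completed: cp=U+070D (starts at byte 8)
Byte[10]=E1: 3-byte lead, need 2 cont bytes. acc=0x1
Byte[11]=85: continuation. acc=(acc<<6)|0x05=0x45
Byte[12]=A2: continuation. acc=(acc<<6)|0x22=0x1162
Completed: cp=U+1162 (starts at byte 10)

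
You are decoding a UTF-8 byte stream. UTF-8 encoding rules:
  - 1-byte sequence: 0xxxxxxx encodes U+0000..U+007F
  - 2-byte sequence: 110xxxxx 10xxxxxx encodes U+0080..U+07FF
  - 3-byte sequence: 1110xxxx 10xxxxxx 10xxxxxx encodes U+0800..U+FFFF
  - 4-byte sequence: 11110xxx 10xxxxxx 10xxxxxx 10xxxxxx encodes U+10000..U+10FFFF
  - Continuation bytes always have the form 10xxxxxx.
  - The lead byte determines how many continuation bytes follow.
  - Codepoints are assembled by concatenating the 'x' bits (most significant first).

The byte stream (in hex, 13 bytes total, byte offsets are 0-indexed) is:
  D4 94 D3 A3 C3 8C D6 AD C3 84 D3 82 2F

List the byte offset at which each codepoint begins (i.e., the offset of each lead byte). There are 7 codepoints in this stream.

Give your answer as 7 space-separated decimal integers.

Answer: 0 2 4 6 8 10 12

Derivation:
Byte[0]=D4: 2-byte lead, need 1 cont bytes. acc=0x14
Byte[1]=94: continuation. acc=(acc<<6)|0x14=0x514
Completed: cp=U+0514 (starts at byte 0)
Byte[2]=D3: 2-byte lead, need 1 cont bytes. acc=0x13
Byte[3]=A3: continuation. acc=(acc<<6)|0x23=0x4E3
Completed: cp=U+04E3 (starts at byte 2)
Byte[4]=C3: 2-byte lead, need 1 cont bytes. acc=0x3
Byte[5]=8C: continuation. acc=(acc<<6)|0x0C=0xCC
Completed: cp=U+00CC (starts at byte 4)
Byte[6]=D6: 2-byte lead, need 1 cont bytes. acc=0x16
Byte[7]=AD: continuation. acc=(acc<<6)|0x2D=0x5AD
Completed: cp=U+05AD (starts at byte 6)
Byte[8]=C3: 2-byte lead, need 1 cont bytes. acc=0x3
Byte[9]=84: continuation. acc=(acc<<6)|0x04=0xC4
Completed: cp=U+00C4 (starts at byte 8)
Byte[10]=D3: 2-byte lead, need 1 cont bytes. acc=0x13
Byte[11]=82: continuation. acc=(acc<<6)|0x02=0x4C2
Completed: cp=U+04C2 (starts at byte 10)
Byte[12]=2F: 1-byte ASCII. cp=U+002F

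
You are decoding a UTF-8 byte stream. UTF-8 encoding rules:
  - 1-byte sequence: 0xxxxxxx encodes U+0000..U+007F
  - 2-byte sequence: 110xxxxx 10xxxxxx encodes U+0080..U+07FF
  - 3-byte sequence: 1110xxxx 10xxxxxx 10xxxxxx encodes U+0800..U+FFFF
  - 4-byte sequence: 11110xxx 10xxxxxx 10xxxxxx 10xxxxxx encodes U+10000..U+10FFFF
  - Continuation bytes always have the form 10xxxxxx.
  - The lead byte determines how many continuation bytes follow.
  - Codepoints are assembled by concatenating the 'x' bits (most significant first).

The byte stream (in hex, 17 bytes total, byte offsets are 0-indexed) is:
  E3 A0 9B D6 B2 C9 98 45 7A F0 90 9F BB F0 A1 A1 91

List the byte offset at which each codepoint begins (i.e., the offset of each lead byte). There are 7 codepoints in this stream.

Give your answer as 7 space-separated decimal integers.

Byte[0]=E3: 3-byte lead, need 2 cont bytes. acc=0x3
Byte[1]=A0: continuation. acc=(acc<<6)|0x20=0xE0
Byte[2]=9B: continuation. acc=(acc<<6)|0x1B=0x381B
Completed: cp=U+381B (starts at byte 0)
Byte[3]=D6: 2-byte lead, need 1 cont bytes. acc=0x16
Byte[4]=B2: continuation. acc=(acc<<6)|0x32=0x5B2
Completed: cp=U+05B2 (starts at byte 3)
Byte[5]=C9: 2-byte lead, need 1 cont bytes. acc=0x9
Byte[6]=98: continuation. acc=(acc<<6)|0x18=0x258
Completed: cp=U+0258 (starts at byte 5)
Byte[7]=45: 1-byte ASCII. cp=U+0045
Byte[8]=7A: 1-byte ASCII. cp=U+007A
Byte[9]=F0: 4-byte lead, need 3 cont bytes. acc=0x0
Byte[10]=90: continuation. acc=(acc<<6)|0x10=0x10
Byte[11]=9F: continuation. acc=(acc<<6)|0x1F=0x41F
Byte[12]=BB: continuation. acc=(acc<<6)|0x3B=0x107FB
Completed: cp=U+107FB (starts at byte 9)
Byte[13]=F0: 4-byte lead, need 3 cont bytes. acc=0x0
Byte[14]=A1: continuation. acc=(acc<<6)|0x21=0x21
Byte[15]=A1: continuation. acc=(acc<<6)|0x21=0x861
Byte[16]=91: continuation. acc=(acc<<6)|0x11=0x21851
Completed: cp=U+21851 (starts at byte 13)

Answer: 0 3 5 7 8 9 13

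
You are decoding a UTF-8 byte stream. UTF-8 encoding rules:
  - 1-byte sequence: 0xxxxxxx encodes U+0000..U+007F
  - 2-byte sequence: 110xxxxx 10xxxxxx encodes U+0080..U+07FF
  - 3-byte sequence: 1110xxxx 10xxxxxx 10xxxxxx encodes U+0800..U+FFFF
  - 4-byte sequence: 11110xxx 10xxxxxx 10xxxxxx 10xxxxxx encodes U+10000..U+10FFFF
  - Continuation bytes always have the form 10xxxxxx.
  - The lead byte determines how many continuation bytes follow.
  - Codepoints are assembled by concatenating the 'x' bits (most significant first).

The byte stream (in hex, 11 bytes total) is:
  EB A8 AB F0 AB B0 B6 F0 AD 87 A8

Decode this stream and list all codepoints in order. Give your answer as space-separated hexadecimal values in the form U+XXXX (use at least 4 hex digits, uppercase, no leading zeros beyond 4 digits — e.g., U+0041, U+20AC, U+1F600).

Byte[0]=EB: 3-byte lead, need 2 cont bytes. acc=0xB
Byte[1]=A8: continuation. acc=(acc<<6)|0x28=0x2E8
Byte[2]=AB: continuation. acc=(acc<<6)|0x2B=0xBA2B
Completed: cp=U+BA2B (starts at byte 0)
Byte[3]=F0: 4-byte lead, need 3 cont bytes. acc=0x0
Byte[4]=AB: continuation. acc=(acc<<6)|0x2B=0x2B
Byte[5]=B0: continuation. acc=(acc<<6)|0x30=0xAF0
Byte[6]=B6: continuation. acc=(acc<<6)|0x36=0x2BC36
Completed: cp=U+2BC36 (starts at byte 3)
Byte[7]=F0: 4-byte lead, need 3 cont bytes. acc=0x0
Byte[8]=AD: continuation. acc=(acc<<6)|0x2D=0x2D
Byte[9]=87: continuation. acc=(acc<<6)|0x07=0xB47
Byte[10]=A8: continuation. acc=(acc<<6)|0x28=0x2D1E8
Completed: cp=U+2D1E8 (starts at byte 7)

Answer: U+BA2B U+2BC36 U+2D1E8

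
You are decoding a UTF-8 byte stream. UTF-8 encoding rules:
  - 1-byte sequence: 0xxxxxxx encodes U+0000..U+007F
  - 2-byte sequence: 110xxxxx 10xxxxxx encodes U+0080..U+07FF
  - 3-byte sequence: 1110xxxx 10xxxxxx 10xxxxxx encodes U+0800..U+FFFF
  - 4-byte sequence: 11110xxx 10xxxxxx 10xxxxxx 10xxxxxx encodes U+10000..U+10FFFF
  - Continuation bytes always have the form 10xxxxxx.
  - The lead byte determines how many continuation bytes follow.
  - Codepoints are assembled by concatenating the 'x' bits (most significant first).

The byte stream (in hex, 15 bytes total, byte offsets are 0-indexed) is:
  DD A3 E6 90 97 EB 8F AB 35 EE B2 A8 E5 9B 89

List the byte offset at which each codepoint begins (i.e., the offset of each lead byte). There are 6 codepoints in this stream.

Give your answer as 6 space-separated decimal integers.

Answer: 0 2 5 8 9 12

Derivation:
Byte[0]=DD: 2-byte lead, need 1 cont bytes. acc=0x1D
Byte[1]=A3: continuation. acc=(acc<<6)|0x23=0x763
Completed: cp=U+0763 (starts at byte 0)
Byte[2]=E6: 3-byte lead, need 2 cont bytes. acc=0x6
Byte[3]=90: continuation. acc=(acc<<6)|0x10=0x190
Byte[4]=97: continuation. acc=(acc<<6)|0x17=0x6417
Completed: cp=U+6417 (starts at byte 2)
Byte[5]=EB: 3-byte lead, need 2 cont bytes. acc=0xB
Byte[6]=8F: continuation. acc=(acc<<6)|0x0F=0x2CF
Byte[7]=AB: continuation. acc=(acc<<6)|0x2B=0xB3EB
Completed: cp=U+B3EB (starts at byte 5)
Byte[8]=35: 1-byte ASCII. cp=U+0035
Byte[9]=EE: 3-byte lead, need 2 cont bytes. acc=0xE
Byte[10]=B2: continuation. acc=(acc<<6)|0x32=0x3B2
Byte[11]=A8: continuation. acc=(acc<<6)|0x28=0xECA8
Completed: cp=U+ECA8 (starts at byte 9)
Byte[12]=E5: 3-byte lead, need 2 cont bytes. acc=0x5
Byte[13]=9B: continuation. acc=(acc<<6)|0x1B=0x15B
Byte[14]=89: continuation. acc=(acc<<6)|0x09=0x56C9
Completed: cp=U+56C9 (starts at byte 12)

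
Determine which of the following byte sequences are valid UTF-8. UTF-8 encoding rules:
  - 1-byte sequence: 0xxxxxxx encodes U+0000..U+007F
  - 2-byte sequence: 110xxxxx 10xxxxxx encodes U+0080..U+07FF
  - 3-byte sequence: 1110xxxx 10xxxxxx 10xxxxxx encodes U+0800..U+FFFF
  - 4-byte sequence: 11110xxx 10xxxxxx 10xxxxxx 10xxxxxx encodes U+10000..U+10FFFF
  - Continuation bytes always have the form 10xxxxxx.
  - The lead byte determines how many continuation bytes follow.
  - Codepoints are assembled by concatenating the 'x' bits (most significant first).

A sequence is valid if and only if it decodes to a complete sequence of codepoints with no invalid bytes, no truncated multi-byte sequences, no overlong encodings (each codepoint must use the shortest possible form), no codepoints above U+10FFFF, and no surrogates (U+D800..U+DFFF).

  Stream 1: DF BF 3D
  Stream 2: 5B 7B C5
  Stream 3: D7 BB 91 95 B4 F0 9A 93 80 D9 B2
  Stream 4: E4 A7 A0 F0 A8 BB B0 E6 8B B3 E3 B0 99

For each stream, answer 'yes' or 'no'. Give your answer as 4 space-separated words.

Answer: yes no no yes

Derivation:
Stream 1: decodes cleanly. VALID
Stream 2: error at byte offset 3. INVALID
Stream 3: error at byte offset 2. INVALID
Stream 4: decodes cleanly. VALID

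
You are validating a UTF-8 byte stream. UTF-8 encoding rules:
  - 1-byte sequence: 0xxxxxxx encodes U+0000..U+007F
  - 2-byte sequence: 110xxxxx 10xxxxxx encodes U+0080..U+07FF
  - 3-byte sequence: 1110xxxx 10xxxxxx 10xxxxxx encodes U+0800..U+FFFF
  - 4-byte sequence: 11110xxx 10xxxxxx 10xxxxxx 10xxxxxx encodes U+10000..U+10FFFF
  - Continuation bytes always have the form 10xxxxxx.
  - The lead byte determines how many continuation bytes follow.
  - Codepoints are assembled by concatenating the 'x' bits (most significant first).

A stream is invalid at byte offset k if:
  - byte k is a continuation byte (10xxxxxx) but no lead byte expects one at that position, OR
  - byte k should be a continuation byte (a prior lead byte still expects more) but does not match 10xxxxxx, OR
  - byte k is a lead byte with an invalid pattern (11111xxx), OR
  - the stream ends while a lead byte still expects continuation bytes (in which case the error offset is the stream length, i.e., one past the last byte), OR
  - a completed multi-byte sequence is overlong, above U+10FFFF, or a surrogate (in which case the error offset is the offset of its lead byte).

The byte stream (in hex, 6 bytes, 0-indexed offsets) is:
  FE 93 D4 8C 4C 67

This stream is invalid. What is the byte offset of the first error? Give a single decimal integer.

Answer: 0

Derivation:
Byte[0]=FE: INVALID lead byte (not 0xxx/110x/1110/11110)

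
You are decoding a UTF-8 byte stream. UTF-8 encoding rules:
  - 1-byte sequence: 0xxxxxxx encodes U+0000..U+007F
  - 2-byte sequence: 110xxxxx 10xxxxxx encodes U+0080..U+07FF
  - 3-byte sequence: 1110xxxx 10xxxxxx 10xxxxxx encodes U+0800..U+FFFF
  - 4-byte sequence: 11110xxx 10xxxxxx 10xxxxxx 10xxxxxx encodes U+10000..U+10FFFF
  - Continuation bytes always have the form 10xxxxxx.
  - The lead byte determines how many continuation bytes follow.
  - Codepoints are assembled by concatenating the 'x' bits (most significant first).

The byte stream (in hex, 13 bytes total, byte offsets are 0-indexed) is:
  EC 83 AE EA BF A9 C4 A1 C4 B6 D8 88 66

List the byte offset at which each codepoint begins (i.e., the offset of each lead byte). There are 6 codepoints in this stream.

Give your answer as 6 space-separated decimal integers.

Byte[0]=EC: 3-byte lead, need 2 cont bytes. acc=0xC
Byte[1]=83: continuation. acc=(acc<<6)|0x03=0x303
Byte[2]=AE: continuation. acc=(acc<<6)|0x2E=0xC0EE
Completed: cp=U+C0EE (starts at byte 0)
Byte[3]=EA: 3-byte lead, need 2 cont bytes. acc=0xA
Byte[4]=BF: continuation. acc=(acc<<6)|0x3F=0x2BF
Byte[5]=A9: continuation. acc=(acc<<6)|0x29=0xAFE9
Completed: cp=U+AFE9 (starts at byte 3)
Byte[6]=C4: 2-byte lead, need 1 cont bytes. acc=0x4
Byte[7]=A1: continuation. acc=(acc<<6)|0x21=0x121
Completed: cp=U+0121 (starts at byte 6)
Byte[8]=C4: 2-byte lead, need 1 cont bytes. acc=0x4
Byte[9]=B6: continuation. acc=(acc<<6)|0x36=0x136
Completed: cp=U+0136 (starts at byte 8)
Byte[10]=D8: 2-byte lead, need 1 cont bytes. acc=0x18
Byte[11]=88: continuation. acc=(acc<<6)|0x08=0x608
Completed: cp=U+0608 (starts at byte 10)
Byte[12]=66: 1-byte ASCII. cp=U+0066

Answer: 0 3 6 8 10 12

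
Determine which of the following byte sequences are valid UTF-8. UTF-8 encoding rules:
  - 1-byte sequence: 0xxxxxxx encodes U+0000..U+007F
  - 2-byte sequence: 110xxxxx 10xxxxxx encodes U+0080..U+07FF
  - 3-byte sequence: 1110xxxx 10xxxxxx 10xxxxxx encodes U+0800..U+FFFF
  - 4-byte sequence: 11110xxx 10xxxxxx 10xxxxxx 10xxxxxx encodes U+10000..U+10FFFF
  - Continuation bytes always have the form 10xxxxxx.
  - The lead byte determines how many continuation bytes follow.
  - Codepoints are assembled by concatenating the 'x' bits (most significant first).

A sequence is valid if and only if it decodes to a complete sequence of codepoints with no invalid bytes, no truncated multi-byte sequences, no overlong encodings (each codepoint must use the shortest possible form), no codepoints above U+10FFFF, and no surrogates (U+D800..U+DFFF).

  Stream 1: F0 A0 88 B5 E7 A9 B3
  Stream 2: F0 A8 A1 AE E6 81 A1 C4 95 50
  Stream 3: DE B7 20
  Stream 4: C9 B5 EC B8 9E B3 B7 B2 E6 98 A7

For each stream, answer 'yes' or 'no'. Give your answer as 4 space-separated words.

Answer: yes yes yes no

Derivation:
Stream 1: decodes cleanly. VALID
Stream 2: decodes cleanly. VALID
Stream 3: decodes cleanly. VALID
Stream 4: error at byte offset 5. INVALID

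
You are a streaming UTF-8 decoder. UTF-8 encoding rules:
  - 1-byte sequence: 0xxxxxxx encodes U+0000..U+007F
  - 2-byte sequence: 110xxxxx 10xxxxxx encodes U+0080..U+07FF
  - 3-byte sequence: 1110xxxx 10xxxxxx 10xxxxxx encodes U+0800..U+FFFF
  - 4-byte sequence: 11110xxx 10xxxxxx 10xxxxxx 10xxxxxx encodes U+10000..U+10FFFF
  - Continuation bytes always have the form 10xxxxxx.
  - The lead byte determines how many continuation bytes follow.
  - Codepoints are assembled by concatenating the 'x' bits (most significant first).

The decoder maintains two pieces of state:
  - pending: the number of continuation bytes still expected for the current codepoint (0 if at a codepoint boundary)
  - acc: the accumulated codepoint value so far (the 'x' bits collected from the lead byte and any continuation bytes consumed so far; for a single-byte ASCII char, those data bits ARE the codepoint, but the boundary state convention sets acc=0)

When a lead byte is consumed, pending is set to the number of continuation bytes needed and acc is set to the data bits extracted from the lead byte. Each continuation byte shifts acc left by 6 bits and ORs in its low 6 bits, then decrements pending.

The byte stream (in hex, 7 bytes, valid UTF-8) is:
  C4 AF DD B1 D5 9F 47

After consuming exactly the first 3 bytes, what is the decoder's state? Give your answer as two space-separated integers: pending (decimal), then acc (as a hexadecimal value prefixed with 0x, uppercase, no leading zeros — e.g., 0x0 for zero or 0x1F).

Answer: 1 0x1D

Derivation:
Byte[0]=C4: 2-byte lead. pending=1, acc=0x4
Byte[1]=AF: continuation. acc=(acc<<6)|0x2F=0x12F, pending=0
Byte[2]=DD: 2-byte lead. pending=1, acc=0x1D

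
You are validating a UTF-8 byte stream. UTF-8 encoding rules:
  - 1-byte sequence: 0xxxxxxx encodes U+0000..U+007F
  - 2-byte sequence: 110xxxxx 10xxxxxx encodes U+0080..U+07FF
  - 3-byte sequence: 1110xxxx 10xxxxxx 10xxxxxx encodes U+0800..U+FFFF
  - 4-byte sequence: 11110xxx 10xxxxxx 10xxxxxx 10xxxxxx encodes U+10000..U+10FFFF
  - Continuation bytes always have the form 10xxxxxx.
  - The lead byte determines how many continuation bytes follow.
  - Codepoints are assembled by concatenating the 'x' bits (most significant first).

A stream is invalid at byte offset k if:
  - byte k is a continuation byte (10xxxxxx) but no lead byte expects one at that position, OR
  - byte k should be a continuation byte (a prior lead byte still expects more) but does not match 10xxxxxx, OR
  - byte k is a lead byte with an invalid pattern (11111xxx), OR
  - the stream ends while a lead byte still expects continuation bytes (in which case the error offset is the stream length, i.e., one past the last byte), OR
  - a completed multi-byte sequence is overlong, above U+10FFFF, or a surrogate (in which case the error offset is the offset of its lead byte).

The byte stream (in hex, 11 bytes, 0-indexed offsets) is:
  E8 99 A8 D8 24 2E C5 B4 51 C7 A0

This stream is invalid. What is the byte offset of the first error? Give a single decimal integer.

Answer: 4

Derivation:
Byte[0]=E8: 3-byte lead, need 2 cont bytes. acc=0x8
Byte[1]=99: continuation. acc=(acc<<6)|0x19=0x219
Byte[2]=A8: continuation. acc=(acc<<6)|0x28=0x8668
Completed: cp=U+8668 (starts at byte 0)
Byte[3]=D8: 2-byte lead, need 1 cont bytes. acc=0x18
Byte[4]=24: expected 10xxxxxx continuation. INVALID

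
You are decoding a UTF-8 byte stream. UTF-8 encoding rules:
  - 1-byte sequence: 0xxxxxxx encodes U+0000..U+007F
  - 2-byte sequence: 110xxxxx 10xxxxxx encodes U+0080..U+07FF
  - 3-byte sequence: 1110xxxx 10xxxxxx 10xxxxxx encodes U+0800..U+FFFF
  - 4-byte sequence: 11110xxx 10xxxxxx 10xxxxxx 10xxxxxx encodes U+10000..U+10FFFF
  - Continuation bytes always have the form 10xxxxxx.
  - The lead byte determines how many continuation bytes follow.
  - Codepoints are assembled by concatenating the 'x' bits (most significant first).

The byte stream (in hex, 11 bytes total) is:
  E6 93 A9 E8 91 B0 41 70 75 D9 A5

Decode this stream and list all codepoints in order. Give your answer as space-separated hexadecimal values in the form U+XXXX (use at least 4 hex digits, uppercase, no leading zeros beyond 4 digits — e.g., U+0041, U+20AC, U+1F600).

Byte[0]=E6: 3-byte lead, need 2 cont bytes. acc=0x6
Byte[1]=93: continuation. acc=(acc<<6)|0x13=0x193
Byte[2]=A9: continuation. acc=(acc<<6)|0x29=0x64E9
Completed: cp=U+64E9 (starts at byte 0)
Byte[3]=E8: 3-byte lead, need 2 cont bytes. acc=0x8
Byte[4]=91: continuation. acc=(acc<<6)|0x11=0x211
Byte[5]=B0: continuation. acc=(acc<<6)|0x30=0x8470
Completed: cp=U+8470 (starts at byte 3)
Byte[6]=41: 1-byte ASCII. cp=U+0041
Byte[7]=70: 1-byte ASCII. cp=U+0070
Byte[8]=75: 1-byte ASCII. cp=U+0075
Byte[9]=D9: 2-byte lead, need 1 cont bytes. acc=0x19
Byte[10]=A5: continuation. acc=(acc<<6)|0x25=0x665
Completed: cp=U+0665 (starts at byte 9)

Answer: U+64E9 U+8470 U+0041 U+0070 U+0075 U+0665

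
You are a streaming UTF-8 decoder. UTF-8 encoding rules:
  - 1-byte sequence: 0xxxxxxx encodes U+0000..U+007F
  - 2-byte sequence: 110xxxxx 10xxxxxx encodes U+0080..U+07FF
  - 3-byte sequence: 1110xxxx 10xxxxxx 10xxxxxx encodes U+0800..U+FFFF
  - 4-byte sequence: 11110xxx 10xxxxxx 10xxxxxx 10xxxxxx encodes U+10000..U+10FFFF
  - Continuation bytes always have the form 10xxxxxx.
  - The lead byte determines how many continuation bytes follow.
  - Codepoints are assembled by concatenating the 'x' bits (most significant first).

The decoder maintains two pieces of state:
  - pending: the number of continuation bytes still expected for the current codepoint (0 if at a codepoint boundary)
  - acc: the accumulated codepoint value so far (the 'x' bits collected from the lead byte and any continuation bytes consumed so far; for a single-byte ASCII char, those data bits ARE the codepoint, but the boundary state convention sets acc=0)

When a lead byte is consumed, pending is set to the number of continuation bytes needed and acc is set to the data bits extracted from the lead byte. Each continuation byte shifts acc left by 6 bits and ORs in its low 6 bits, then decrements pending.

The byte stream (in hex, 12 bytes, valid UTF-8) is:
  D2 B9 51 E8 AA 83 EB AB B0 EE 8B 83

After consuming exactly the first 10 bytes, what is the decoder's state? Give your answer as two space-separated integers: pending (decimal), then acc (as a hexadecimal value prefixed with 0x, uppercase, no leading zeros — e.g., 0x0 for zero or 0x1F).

Byte[0]=D2: 2-byte lead. pending=1, acc=0x12
Byte[1]=B9: continuation. acc=(acc<<6)|0x39=0x4B9, pending=0
Byte[2]=51: 1-byte. pending=0, acc=0x0
Byte[3]=E8: 3-byte lead. pending=2, acc=0x8
Byte[4]=AA: continuation. acc=(acc<<6)|0x2A=0x22A, pending=1
Byte[5]=83: continuation. acc=(acc<<6)|0x03=0x8A83, pending=0
Byte[6]=EB: 3-byte lead. pending=2, acc=0xB
Byte[7]=AB: continuation. acc=(acc<<6)|0x2B=0x2EB, pending=1
Byte[8]=B0: continuation. acc=(acc<<6)|0x30=0xBAF0, pending=0
Byte[9]=EE: 3-byte lead. pending=2, acc=0xE

Answer: 2 0xE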